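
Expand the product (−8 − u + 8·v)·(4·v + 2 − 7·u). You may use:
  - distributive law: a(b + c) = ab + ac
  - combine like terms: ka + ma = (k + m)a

−16·v − 16 + 54·u − 60·u·v + 7·u^2 + 32·v^2

(−8 − u + 8·v)·(4·v + 2 − 7·u)
= −32·v − 16 + 56·u − 4·u·v − 2·u + 7·u^2 + 32·v^2 + 16·v − 56·u·v    [distributive law]
= −16·v − 16 + 54·u − 60·u·v + 7·u^2 + 32·v^2    [combine like terms]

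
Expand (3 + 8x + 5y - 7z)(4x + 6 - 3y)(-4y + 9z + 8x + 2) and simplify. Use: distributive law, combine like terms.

-80xy + 148xz + 544x² + 264x - 30y + 78z + 36 - 114y² + 399yz - 160x²y + 64x²z + 256x³ - 104xy² + 244xyz + 60y³ - 219y²z - 252xz² - 378z² + 189yz²

(3 + 8x + 5y - 7z)(4x + 6 - 3y)(-4y + 9z + 8x + 2)
= (12x + 18 - 9y + 32x² + 48x - 24xy + 20xy + 30y - 15y² - 28xz - 42z + 21yz)(-4y + 9z + 8x + 2)    [distributive law]
= (60x + 18 + 21y + 32x² - 4xy - 15y² - 28xz - 42z + 21yz)(-4y + 9z + 8x + 2)    [combine like terms]
= -240xy + 540xz + 480x² + 120x - 72y + 162z + 144x + 36 - 84y² + 189yz + 168xy + 42y - 128x²y + 288x²z + 256x³ + 64x² + 16xy² - 36xyz - 32x²y - 8xy + 60y³ - 135y²z - 120xy² - 30y² + 112xyz - 252xz² - 224x²z - 56xz + 168yz - 378z² - 336xz - 84z - 84y²z + 189yz² + 168xyz + 42yz    [distributive law]
= -80xy + 148xz + 544x² + 264x - 30y + 78z + 36 - 114y² + 399yz - 160x²y + 64x²z + 256x³ - 104xy² + 244xyz + 60y³ - 219y²z - 252xz² - 378z² + 189yz²    [combine like terms]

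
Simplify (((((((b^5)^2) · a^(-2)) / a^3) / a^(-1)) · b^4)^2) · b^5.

a^(-8)·b^33

(((((((b^5)^2) · a^(-2)) / a^3) / a^(-1)) · b^4)^2) · b^5
= (((((((b^5)^2) · a^(-2)) / a^3) / a^(-1))^2) · ((b^4)^2)) · b^5    [power of a product]
= (((((((b^5)^2) · a^(-2)) / a^3)^2) / ((a^(-1))^2)) · ((b^4)^2)) · b^5    [power of a quotient]
= (((((((b^5)^2) · a^(-2))^2) / ((a^3)^2)) / ((a^(-1))^2)) · ((b^4)^2)) · b^5    [power of a quotient]
= (((((((b^5)^2)^2) · ((a^(-2))^2)) / ((a^3)^2)) / ((a^(-1))^2)) · ((b^4)^2)) · b^5    [power of a product]
= ((((((b^5)^4) · ((a^(-2))^2)) / ((a^3)^2)) / ((a^(-1))^2)) · ((b^4)^2)) · b^5    [power of a power]
= ((((b^20 · ((a^(-2))^2)) / ((a^3)^2)) / ((a^(-1))^2)) · ((b^4)^2)) · b^5    [power of a power]
= ((((b^20 · a^(-4)) / ((a^3)^2)) / ((a^(-1))^2)) · ((b^4)^2)) · b^5    [power of a power]
= ((((b^20 · a^(-4)) / a^6) / ((a^(-1))^2)) · ((b^4)^2)) · b^5    [power of a power]
= ((((b^20 · a^(-4)) / a^6) / a^(-2)) · ((b^4)^2)) · b^5    [power of a power]
= ((((b^20 · a^(-4)) / a^6) / a^(-2)) · b^8) · b^5    [power of a power]
= a^(-8)·b^33    [quotient of powers; product of powers]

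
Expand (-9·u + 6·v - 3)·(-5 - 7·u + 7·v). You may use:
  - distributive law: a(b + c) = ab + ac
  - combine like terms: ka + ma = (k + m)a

(-9·u + 6·v - 3)·(-5 - 7·u + 7·v)
= 45·u + 63·u^2 - 63·u·v - 30·v - 42·u·v + 42·v^2 + 15 + 21·u - 21·v    [distributive law]
= 66·u + 63·u^2 - 105·u·v - 51·v + 42·v^2 + 15    [combine like terms]

66·u + 63·u^2 - 105·u·v - 51·v + 42·v^2 + 15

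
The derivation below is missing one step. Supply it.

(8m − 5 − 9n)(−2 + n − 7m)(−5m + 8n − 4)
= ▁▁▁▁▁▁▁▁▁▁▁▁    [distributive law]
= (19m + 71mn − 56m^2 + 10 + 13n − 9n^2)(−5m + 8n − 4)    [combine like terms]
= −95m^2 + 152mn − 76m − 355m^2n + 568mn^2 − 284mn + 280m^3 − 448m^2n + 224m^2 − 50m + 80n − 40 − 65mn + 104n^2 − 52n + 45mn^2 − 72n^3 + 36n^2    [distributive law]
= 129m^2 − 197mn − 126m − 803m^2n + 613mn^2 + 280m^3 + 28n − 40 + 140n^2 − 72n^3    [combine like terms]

After distributive law, the bracketed line is:

(−16m + 8mn − 56m^2 + 10 − 5n + 35m + 18n − 9n^2 + 63mn)(−5m + 8n − 4)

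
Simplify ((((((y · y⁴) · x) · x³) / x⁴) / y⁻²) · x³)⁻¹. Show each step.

((((((y · y⁴) · x) · x³) / x⁴) / y⁻²) · x³)⁻¹
= ((((((y · y⁴) · x) · x³) / x⁴) / y⁻²)⁻¹) · ((x³)⁻¹)    [power of a product]
= ((((((y · y⁴) · x) · x³) / x⁴)⁻¹) / ((y⁻²)⁻¹)) · ((x³)⁻¹)    [power of a quotient]
= ((((((y · y⁴) · x) · x³)⁻¹) / ((x⁴)⁻¹)) / ((y⁻²)⁻¹)) · ((x³)⁻¹)    [power of a quotient]
= ((((((y · y⁴) · x)⁻¹) · ((x³)⁻¹)) / ((x⁴)⁻¹)) / ((y⁻²)⁻¹)) · ((x³)⁻¹)    [power of a product]
= ((((((y · y⁴)⁻¹) · (x⁻¹)) · ((x³)⁻¹)) / ((x⁴)⁻¹)) / ((y⁻²)⁻¹)) · ((x³)⁻¹)    [power of a product]
= ((((((y⁻¹) · ((y⁴)⁻¹)) · (x⁻¹)) · ((x³)⁻¹)) / ((x⁴)⁻¹)) / ((y⁻²)⁻¹)) · ((x³)⁻¹)    [power of a product]
= (((((y⁻¹ · y⁻⁴) · (x⁻¹)) · ((x³)⁻¹)) / ((x⁴)⁻¹)) / ((y⁻²)⁻¹)) · ((x³)⁻¹)    [power of a power]
= ((((y⁻⁵ · (x⁻¹)) · ((x³)⁻¹)) / ((x⁴)⁻¹)) / ((y⁻²)⁻¹)) · ((x³)⁻¹)    [product of powers]
= ((((y⁻⁵ · x⁻¹) · x⁻³) / ((x⁴)⁻¹)) / ((y⁻²)⁻¹)) · ((x³)⁻¹)    [power of a power]
= ((((y⁻⁵ · x⁻¹) · x⁻³) / x⁻⁴) / ((y⁻²)⁻¹)) · ((x³)⁻¹)    [power of a power]
= ((((y⁻⁵ · x⁻¹) · x⁻³) / x⁻⁴) / y²) · ((x³)⁻¹)    [power of a power]
= ((((y⁻⁵ · x⁻¹) · x⁻³) / x⁻⁴) / y²) · x⁻³    [power of a power]
= x⁻³y⁻⁷    [quotient of powers; product of powers]

x⁻³y⁻⁷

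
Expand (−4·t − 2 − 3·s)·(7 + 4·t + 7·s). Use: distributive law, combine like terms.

−36·t − 16·t^2 − 40·s·t − 14 − 35·s − 21·s^2

(−4·t − 2 − 3·s)·(7 + 4·t + 7·s)
= −28·t − 16·t^2 − 28·s·t − 14 − 8·t − 14·s − 21·s − 12·s·t − 21·s^2    [distributive law]
= −36·t − 16·t^2 − 40·s·t − 14 − 35·s − 21·s^2    [combine like terms]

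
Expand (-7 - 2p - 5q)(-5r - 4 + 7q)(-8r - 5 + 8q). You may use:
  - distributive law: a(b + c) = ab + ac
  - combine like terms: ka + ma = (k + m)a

(-7 - 2p - 5q)(-5r - 4 + 7q)(-8r - 5 + 8q)
= (35r + 28 - 49q + 10pr + 8p - 14pq + 25qr + 20q - 35q^2)(-8r - 5 + 8q)    [distributive law]
= (35r + 28 - 29q + 10pr + 8p - 14pq + 25qr - 35q^2)(-8r - 5 + 8q)    [combine like terms]
= -280r^2 - 175r + 280qr - 224r - 140 + 224q + 232qr + 145q - 232q^2 - 80pr^2 - 50pr + 80pqr - 64pr - 40p + 64pq + 112pqr + 70pq - 112pq^2 - 200qr^2 - 125qr + 200q^2r + 280q^2r + 175q^2 - 280q^3    [distributive law]
= -280r^2 - 399r + 387qr - 140 + 369q - 57q^2 - 80pr^2 - 114pr + 192pqr - 40p + 134pq - 112pq^2 - 200qr^2 + 480q^2r - 280q^3    [combine like terms]

-280r^2 - 399r + 387qr - 140 + 369q - 57q^2 - 80pr^2 - 114pr + 192pqr - 40p + 134pq - 112pq^2 - 200qr^2 + 480q^2r - 280q^3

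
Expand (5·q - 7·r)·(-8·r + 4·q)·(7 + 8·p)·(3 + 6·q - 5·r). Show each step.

(5·q - 7·r)·(-8·r + 4·q)·(7 + 8·p)·(3 + 6·q - 5·r)
= (-40·q·r + 20·q² + 56·r² - 28·q·r)·(7 + 8·p)·(3 + 6·q - 5·r)    [distributive law]
= (-68·q·r + 20·q² + 56·r²)·(7 + 8·p)·(3 + 6·q - 5·r)    [combine like terms]
= (-476·q·r - 544·p·q·r + 140·q² + 160·p·q² + 392·r² + 448·p·r²)·(3 + 6·q - 5·r)    [distributive law]
= -1428·q·r - 2856·q²·r + 2380·q·r² - 1632·p·q·r - 3264·p·q²·r + 2720·p·q·r² + 420·q² + 840·q³ - 700·q²·r + 480·p·q² + 960·p·q³ - 800·p·q²·r + 1176·r² + 2352·q·r² - 1960·r³ + 1344·p·r² + 2688·p·q·r² - 2240·p·r³    [distributive law]
= -1428·q·r - 3556·q²·r + 4732·q·r² - 1632·p·q·r - 4064·p·q²·r + 5408·p·q·r² + 420·q² + 840·q³ + 480·p·q² + 960·p·q³ + 1176·r² - 1960·r³ + 1344·p·r² - 2240·p·r³    [combine like terms]

-1428·q·r - 3556·q²·r + 4732·q·r² - 1632·p·q·r - 4064·p·q²·r + 5408·p·q·r² + 420·q² + 840·q³ + 480·p·q² + 960·p·q³ + 1176·r² - 1960·r³ + 1344·p·r² - 2240·p·r³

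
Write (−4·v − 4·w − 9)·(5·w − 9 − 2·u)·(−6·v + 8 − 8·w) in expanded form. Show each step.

(−4·v − 4·w − 9)·(5·w − 9 − 2·u)·(−6·v + 8 − 8·w)
= (−20·v·w + 36·v + 8·u·v − 20·w^2 + 36·w + 8·u·w − 45·w + 81 + 18·u)·(−6·v + 8 − 8·w)    [distributive law]
= (−20·v·w + 36·v + 8·u·v − 20·w^2 − 9·w + 8·u·w + 81 + 18·u)·(−6·v + 8 − 8·w)    [combine like terms]
= 120·v^2·w − 160·v·w + 160·v·w^2 − 216·v^2 + 288·v − 288·v·w − 48·u·v^2 + 64·u·v − 64·u·v·w + 120·v·w^2 − 160·w^2 + 160·w^3 + 54·v·w − 72·w + 72·w^2 − 48·u·v·w + 64·u·w − 64·u·w^2 − 486·v + 648 − 648·w − 108·u·v + 144·u − 144·u·w    [distributive law]
= 120·v^2·w − 394·v·w + 280·v·w^2 − 216·v^2 − 198·v − 48·u·v^2 − 44·u·v − 112·u·v·w − 88·w^2 + 160·w^3 − 720·w − 80·u·w − 64·u·w^2 + 648 + 144·u    [combine like terms]

120·v^2·w − 394·v·w + 280·v·w^2 − 216·v^2 − 198·v − 48·u·v^2 − 44·u·v − 112·u·v·w − 88·w^2 + 160·w^3 − 720·w − 80·u·w − 64·u·w^2 + 648 + 144·u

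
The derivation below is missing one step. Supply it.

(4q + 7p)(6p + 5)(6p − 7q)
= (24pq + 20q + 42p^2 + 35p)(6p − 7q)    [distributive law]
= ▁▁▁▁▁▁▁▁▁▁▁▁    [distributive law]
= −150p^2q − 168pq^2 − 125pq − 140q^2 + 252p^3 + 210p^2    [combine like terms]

Applying distributive law to the line above:

144p^2q − 168pq^2 + 120pq − 140q^2 + 252p^3 − 294p^2q + 210p^2 − 245pq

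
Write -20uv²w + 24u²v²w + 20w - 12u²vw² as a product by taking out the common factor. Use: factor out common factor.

4w(-5uv² + 6u²v² + 5 - 3u²vw)

-20uv²w + 24u²v²w + 20w - 12u²vw²
= 4(-5uv²w + 6u²v²w + 5w - 3u²vw²)    [factor out 4]
= 4w(-5uv² + 6u²v² + 5 - 3u²vw)    [factor out w]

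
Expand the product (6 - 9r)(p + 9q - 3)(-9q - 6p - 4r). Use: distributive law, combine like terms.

-378pq - 36p^2 - 186pr - 486q^2 - 459qr + 162q + 108p + 72r + 567pqr + 54p^2r + 36pr^2 + 729q^2r + 324qr^2 - 108r^2

(6 - 9r)(p + 9q - 3)(-9q - 6p - 4r)
= (6p + 54q - 18 - 9pr - 81qr + 27r)(-9q - 6p - 4r)    [distributive law]
= -54pq - 36p^2 - 24pr - 486q^2 - 324pq - 216qr + 162q + 108p + 72r + 81pqr + 54p^2r + 36pr^2 + 729q^2r + 486pqr + 324qr^2 - 243qr - 162pr - 108r^2    [distributive law]
= -378pq - 36p^2 - 186pr - 486q^2 - 459qr + 162q + 108p + 72r + 567pqr + 54p^2r + 36pr^2 + 729q^2r + 324qr^2 - 108r^2    [combine like terms]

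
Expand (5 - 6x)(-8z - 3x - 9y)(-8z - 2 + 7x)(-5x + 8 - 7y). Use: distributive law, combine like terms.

(5 - 6x)(-8z - 3x - 9y)(-8z - 2 + 7x)(-5x + 8 - 7y)
= (-40z - 15x - 45y + 48xz + 18x^2 + 54xy)(-8z - 2 + 7x)(-5x + 8 - 7y)    [distributive law]
= (320z^2 + 80z - 280xz + 120xz + 30x - 105x^2 + 360yz + 90y - 315xy - 384xz^2 - 96xz + 336x^2z - 144x^2z - 36x^2 + 126x^3 - 432xyz - 108xy + 378x^2y)(-5x + 8 - 7y)    [distributive law]
= (320z^2 + 80z - 256xz + 30x - 141x^2 + 360yz + 90y - 423xy - 384xz^2 + 192x^2z + 126x^3 - 432xyz + 378x^2y)(-5x + 8 - 7y)    [combine like terms]
= -1600xz^2 + 2560z^2 - 2240yz^2 - 400xz + 640z - 560yz + 1280x^2z - 2048xz + 1792xyz - 150x^2 + 240x - 210xy + 705x^3 - 1128x^2 + 987x^2y - 1800xyz + 2880yz - 2520y^2z - 450xy + 720y - 630y^2 + 2115x^2y - 3384xy + 2961xy^2 + 1920x^2z^2 - 3072xz^2 + 2688xyz^2 - 960x^3z + 1536x^2z - 1344x^2yz - 630x^4 + 1008x^3 - 882x^3y + 2160x^2yz - 3456xyz + 3024xy^2z - 1890x^3y + 3024x^2y - 2646x^2y^2    [distributive law]
= -4672xz^2 + 2560z^2 - 2240yz^2 - 2448xz + 640z + 2320yz + 2816x^2z - 3464xyz - 1278x^2 + 240x - 4044xy + 1713x^3 + 6126x^2y - 2520y^2z + 720y - 630y^2 + 2961xy^2 + 1920x^2z^2 + 2688xyz^2 - 960x^3z + 816x^2yz - 630x^4 - 2772x^3y + 3024xy^2z - 2646x^2y^2    [combine like terms]

-4672xz^2 + 2560z^2 - 2240yz^2 - 2448xz + 640z + 2320yz + 2816x^2z - 3464xyz - 1278x^2 + 240x - 4044xy + 1713x^3 + 6126x^2y - 2520y^2z + 720y - 630y^2 + 2961xy^2 + 1920x^2z^2 + 2688xyz^2 - 960x^3z + 816x^2yz - 630x^4 - 2772x^3y + 3024xy^2z - 2646x^2y^2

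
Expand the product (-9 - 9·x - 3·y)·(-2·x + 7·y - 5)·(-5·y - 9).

198·x·y - 567·x + 429·y^2 + 207·y - 405 - 90·x^2·y - 162·x^2 + 285·x·y^2 + 105·y^3

(-9 - 9·x - 3·y)·(-2·x + 7·y - 5)·(-5·y - 9)
= (18·x - 63·y + 45 + 18·x^2 - 63·x·y + 45·x + 6·x·y - 21·y^2 + 15·y)·(-5·y - 9)    [distributive law]
= (63·x - 48·y + 45 + 18·x^2 - 57·x·y - 21·y^2)·(-5·y - 9)    [combine like terms]
= -315·x·y - 567·x + 240·y^2 + 432·y - 225·y - 405 - 90·x^2·y - 162·x^2 + 285·x·y^2 + 513·x·y + 105·y^3 + 189·y^2    [distributive law]
= 198·x·y - 567·x + 429·y^2 + 207·y - 405 - 90·x^2·y - 162·x^2 + 285·x·y^2 + 105·y^3    [combine like terms]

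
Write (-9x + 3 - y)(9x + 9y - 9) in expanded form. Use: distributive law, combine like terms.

-81x² - 90xy + 108x + 36y - 27 - 9y²

(-9x + 3 - y)(9x + 9y - 9)
= -81x² - 81xy + 81x + 27x + 27y - 27 - 9xy - 9y² + 9y    [distributive law]
= -81x² - 90xy + 108x + 36y - 27 - 9y²    [combine like terms]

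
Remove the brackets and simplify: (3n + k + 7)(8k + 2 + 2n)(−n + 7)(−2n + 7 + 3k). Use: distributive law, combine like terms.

34kn^3 − 364kn^2 − 62k^2n^2 + 434kn + 204k^2n − 86n^3 − 98n^2 + 686n + 12n^4 − 24k^3n + 1610k^2 + 168k^3 + 3136k + 686

(3n + k + 7)(8k + 2 + 2n)(−n + 7)(−2n + 7 + 3k)
= (24kn + 6n + 6n^2 + 8k^2 + 2k + 2kn + 56k + 14 + 14n)(−n + 7)(−2n + 7 + 3k)    [distributive law]
= (26kn + 20n + 6n^2 + 8k^2 + 58k + 14)(−n + 7)(−2n + 7 + 3k)    [combine like terms]
= (−26kn^2 + 182kn − 20n^2 + 140n − 6n^3 + 42n^2 − 8k^2n + 56k^2 − 58kn + 406k − 14n + 98)(−2n + 7 + 3k)    [distributive law]
= (−26kn^2 + 124kn + 22n^2 + 126n − 6n^3 − 8k^2n + 56k^2 + 406k + 98)(−2n + 7 + 3k)    [combine like terms]
= 52kn^3 − 182kn^2 − 78k^2n^2 − 248kn^2 + 868kn + 372k^2n − 44n^3 + 154n^2 + 66kn^2 − 252n^2 + 882n + 378kn + 12n^4 − 42n^3 − 18kn^3 + 16k^2n^2 − 56k^2n − 24k^3n − 112k^2n + 392k^2 + 168k^3 − 812kn + 2842k + 1218k^2 − 196n + 686 + 294k    [distributive law]
= 34kn^3 − 364kn^2 − 62k^2n^2 + 434kn + 204k^2n − 86n^3 − 98n^2 + 686n + 12n^4 − 24k^3n + 1610k^2 + 168k^3 + 3136k + 686    [combine like terms]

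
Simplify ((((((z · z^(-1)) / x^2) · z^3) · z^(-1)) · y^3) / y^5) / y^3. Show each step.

((((((z · z^(-1)) / x^2) · z^3) · z^(-1)) · y^3) / y^5) / y^3
= (((((z^0 / x^2) · z^3) · z^(-1)) · y^3) / y^5) / y^3    [product of powers]
= x^(-2)y^(-5)z^2    [quotient of powers; product of powers]

x^(-2)y^(-5)z^2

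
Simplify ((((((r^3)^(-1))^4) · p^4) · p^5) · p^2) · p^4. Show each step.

((((((r^3)^(-1))^4) · p^4) · p^5) · p^2) · p^4
= (((((r^3)^(-4)) · p^4) · p^5) · p^2) · p^4    [power of a power]
= (((r^(-12) · p^4) · p^5) · p^2) · p^4    [power of a power]
= p^15r^(-12)    [product of powers]

p^15r^(-12)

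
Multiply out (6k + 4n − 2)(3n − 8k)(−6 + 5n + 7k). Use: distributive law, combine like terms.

(6k + 4n − 2)(3n − 8k)(−6 + 5n + 7k)
= (18kn − 48k^2 + 12n^2 − 32kn − 6n + 16k)(−6 + 5n + 7k)    [distributive law]
= (−14kn − 48k^2 + 12n^2 − 6n + 16k)(−6 + 5n + 7k)    [combine like terms]
= 84kn − 70kn^2 − 98k^2n + 288k^2 − 240k^2n − 336k^3 − 72n^2 + 60n^3 + 84kn^2 + 36n − 30n^2 − 42kn − 96k + 80kn + 112k^2    [distributive law]
= 122kn + 14kn^2 − 338k^2n + 400k^2 − 336k^3 − 102n^2 + 60n^3 + 36n − 96k    [combine like terms]

122kn + 14kn^2 − 338k^2n + 400k^2 − 336k^3 − 102n^2 + 60n^3 + 36n − 96k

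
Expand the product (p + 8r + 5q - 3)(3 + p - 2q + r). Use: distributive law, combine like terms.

(p + 8r + 5q - 3)(3 + p - 2q + r)
= 3p + p^2 - 2pq + pr + 24r + 8pr - 16qr + 8r^2 + 15q + 5pq - 10q^2 + 5qr - 9 - 3p + 6q - 3r    [distributive law]
= p^2 + 3pq + 9pr + 21r - 11qr + 8r^2 + 21q - 10q^2 - 9    [combine like terms]

p^2 + 3pq + 9pr + 21r - 11qr + 8r^2 + 21q - 10q^2 - 9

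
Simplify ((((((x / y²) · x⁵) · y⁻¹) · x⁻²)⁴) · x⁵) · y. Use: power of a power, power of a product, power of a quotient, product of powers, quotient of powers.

x²¹y⁻¹¹

((((((x / y²) · x⁵) · y⁻¹) · x⁻²)⁴) · x⁵) · y
= ((((((x / y²) · x⁵) · y⁻¹)⁴) · ((x⁻²)⁴)) · x⁵) · y    [power of a product]
= ((((((x / y²) · x⁵)⁴) · ((y⁻¹)⁴)) · ((x⁻²)⁴)) · x⁵) · y    [power of a product]
= ((((((x / y²)⁴) · ((x⁵)⁴)) · ((y⁻¹)⁴)) · ((x⁻²)⁴)) · x⁵) · y    [power of a product]
= ((((((x⁴) / ((y²)⁴)) · ((x⁵)⁴)) · ((y⁻¹)⁴)) · ((x⁻²)⁴)) · x⁵) · y    [power of a quotient]
= (((((x⁴ / y⁸) · ((x⁵)⁴)) · ((y⁻¹)⁴)) · ((x⁻²)⁴)) · x⁵) · y    [power of a power]
= (((((x⁴ / y⁸) · x²⁰) · ((y⁻¹)⁴)) · ((x⁻²)⁴)) · x⁵) · y    [power of a power]
= (((((x⁴ / y⁸) · x²⁰) · y⁻⁴) · ((x⁻²)⁴)) · x⁵) · y    [power of a power]
= (((((x⁴ / y⁸) · x²⁰) · y⁻⁴) · x⁻⁸) · x⁵) · y    [power of a power]
= x²¹y⁻¹¹    [quotient of powers; product of powers]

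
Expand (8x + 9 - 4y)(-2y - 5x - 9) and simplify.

(8x + 9 - 4y)(-2y - 5x - 9)
= -16xy - 40x^2 - 72x - 18y - 45x - 81 + 8y^2 + 20xy + 36y    [distributive law]
= 4xy - 40x^2 - 117x + 18y - 81 + 8y^2    [combine like terms]

4xy - 40x^2 - 117x + 18y - 81 + 8y^2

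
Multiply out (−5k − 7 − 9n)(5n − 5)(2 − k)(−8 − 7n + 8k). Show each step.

535kn − 660kn² − 505k²n + 185k²n² + 200k³n + 440k + 320k² − 200k³ − 650n + 580n² − 560 + 630n³ − 315kn³

(−5k − 7 − 9n)(5n − 5)(2 − k)(−8 − 7n + 8k)
= (−25kn + 25k − 35n + 35 − 45n² + 45n)(2 − k)(−8 − 7n + 8k)    [distributive law]
= (−25kn + 25k + 10n + 35 − 45n²)(2 − k)(−8 − 7n + 8k)    [combine like terms]
= (−50kn + 25k²n + 50k − 25k² + 20n − 10kn + 70 − 35k − 90n² + 45kn²)(−8 − 7n + 8k)    [distributive law]
= (−60kn + 25k²n + 15k − 25k² + 20n + 70 − 90n² + 45kn²)(−8 − 7n + 8k)    [combine like terms]
= 480kn + 420kn² − 480k²n − 200k²n − 175k²n² + 200k³n − 120k − 105kn + 120k² + 200k² + 175k²n − 200k³ − 160n − 140n² + 160kn − 560 − 490n + 560k + 720n² + 630n³ − 720kn² − 360kn² − 315kn³ + 360k²n²    [distributive law]
= 535kn − 660kn² − 505k²n + 185k²n² + 200k³n + 440k + 320k² − 200k³ − 650n + 580n² − 560 + 630n³ − 315kn³    [combine like terms]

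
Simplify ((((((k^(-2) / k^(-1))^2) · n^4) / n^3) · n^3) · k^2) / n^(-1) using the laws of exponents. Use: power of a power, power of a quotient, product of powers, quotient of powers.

((((((k^(-2) / k^(-1))^2) · n^4) / n^3) · n^3) · k^2) / n^(-1)
= (((((((k^(-2))^2) / ((k^(-1))^2)) · n^4) / n^3) · n^3) · k^2) / n^(-1)    [power of a quotient]
= (((((k^(-4) / ((k^(-1))^2)) · n^4) / n^3) · n^3) · k^2) / n^(-1)    [power of a power]
= (((((k^(-4) / k^(-2)) · n^4) / n^3) · n^3) · k^2) / n^(-1)    [power of a power]
= ((((k^(-2) · n^4) / n^3) · n^3) · k^2) / n^(-1)    [quotient of powers]
= n^5    [quotient of powers; product of powers]

n^5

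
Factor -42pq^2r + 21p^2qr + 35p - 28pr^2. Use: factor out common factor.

7p(-6q^2r + 3pqr + 5 - 4r^2)

-42pq^2r + 21p^2qr + 35p - 28pr^2
= 7(-6pq^2r + 3p^2qr + 5p - 4pr^2)    [factor out 7]
= 7p(-6q^2r + 3pqr + 5 - 4r^2)    [factor out p]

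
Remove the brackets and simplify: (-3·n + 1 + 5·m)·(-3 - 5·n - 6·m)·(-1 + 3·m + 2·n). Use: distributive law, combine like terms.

-10·n - 23·m·n - 7·n² + 31·m·n² + 30·n³ - 81·m²·n + 3 + 12·m - 33·m² - 90·m³

(-3·n + 1 + 5·m)·(-3 - 5·n - 6·m)·(-1 + 3·m + 2·n)
= (9·n + 15·n² + 18·m·n - 3 - 5·n - 6·m - 15·m - 25·m·n - 30·m²)·(-1 + 3·m + 2·n)    [distributive law]
= (4·n + 15·n² - 7·m·n - 3 - 21·m - 30·m²)·(-1 + 3·m + 2·n)    [combine like terms]
= -4·n + 12·m·n + 8·n² - 15·n² + 45·m·n² + 30·n³ + 7·m·n - 21·m²·n - 14·m·n² + 3 - 9·m - 6·n + 21·m - 63·m² - 42·m·n + 30·m² - 90·m³ - 60·m²·n    [distributive law]
= -10·n - 23·m·n - 7·n² + 31·m·n² + 30·n³ - 81·m²·n + 3 + 12·m - 33·m² - 90·m³    [combine like terms]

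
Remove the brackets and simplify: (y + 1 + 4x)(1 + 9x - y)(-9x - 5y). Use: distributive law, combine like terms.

(y + 1 + 4x)(1 + 9x - y)(-9x - 5y)
= (y + 9xy - y^2 + 1 + 9x - y + 4x + 36x^2 - 4xy)(-9x - 5y)    [distributive law]
= (5xy - y^2 + 1 + 13x + 36x^2)(-9x - 5y)    [combine like terms]
= -45x^2y - 25xy^2 + 9xy^2 + 5y^3 - 9x - 5y - 117x^2 - 65xy - 324x^3 - 180x^2y    [distributive law]
= -225x^2y - 16xy^2 + 5y^3 - 9x - 5y - 117x^2 - 65xy - 324x^3    [combine like terms]

-225x^2y - 16xy^2 + 5y^3 - 9x - 5y - 117x^2 - 65xy - 324x^3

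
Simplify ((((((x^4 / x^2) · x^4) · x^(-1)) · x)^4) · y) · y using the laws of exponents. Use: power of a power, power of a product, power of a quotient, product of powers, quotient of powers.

((((((x^4 / x^2) · x^4) · x^(-1)) · x)^4) · y) · y
= ((((((x^4 / x^2) · x^4) · x^(-1))^4) · (x^4)) · y) · y    [power of a product]
= ((((((x^4 / x^2) · x^4)^4) · ((x^(-1))^4)) · (x^4)) · y) · y    [power of a product]
= ((((((x^4 / x^2)^4) · ((x^4)^4)) · ((x^(-1))^4)) · (x^4)) · y) · y    [power of a product]
= (((((((x^4)^4) / ((x^2)^4)) · ((x^4)^4)) · ((x^(-1))^4)) · (x^4)) · y) · y    [power of a quotient]
= (((((x^16 / ((x^2)^4)) · ((x^4)^4)) · ((x^(-1))^4)) · (x^4)) · y) · y    [power of a power]
= (((((x^16 / x^8) · ((x^4)^4)) · ((x^(-1))^4)) · (x^4)) · y) · y    [power of a power]
= ((((x^8 · ((x^4)^4)) · ((x^(-1))^4)) · (x^4)) · y) · y    [quotient of powers]
= ((((x^8 · x^16) · ((x^(-1))^4)) · (x^4)) · y) · y    [power of a power]
= (((x^24 · ((x^(-1))^4)) · (x^4)) · y) · y    [product of powers]
= (((x^24 · x^(-4)) · (x^4)) · y) · y    [power of a power]
= ((x^20 · (x^4)) · y) · y    [product of powers]
= (x^24 · y) · y    [product of powers]
= x^24y^2    [product of powers]

x^24y^2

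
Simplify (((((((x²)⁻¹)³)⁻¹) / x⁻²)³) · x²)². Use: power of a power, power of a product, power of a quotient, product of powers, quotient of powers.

x⁵²

(((((((x²)⁻¹)³)⁻¹) / x⁻²)³) · x²)²
= (((((((x²)⁻¹)³)⁻¹) / x⁻²)³)²) · ((x²)²)    [power of a product]
= ((((((x²)⁻¹)³)⁻¹) / x⁻²)⁶) · ((x²)²)    [power of a power]
= ((((((x²)⁻¹)³)⁻¹)⁶) / ((x⁻²)⁶)) · ((x²)²)    [power of a quotient]
= (((((x²)⁻¹)³)⁻⁶) / ((x⁻²)⁶)) · ((x²)²)    [power of a power]
= ((((x²)⁻¹)⁻¹⁸) / ((x⁻²)⁶)) · ((x²)²)    [power of a power]
= (((x²)¹⁸) / ((x⁻²)⁶)) · ((x²)²)    [power of a power]
= (x³⁶ / ((x⁻²)⁶)) · ((x²)²)    [power of a power]
= (x³⁶ / x⁻¹²) · ((x²)²)    [power of a power]
= x⁴⁸ · ((x²)²)    [quotient of powers]
= x⁴⁸ · x⁴    [power of a power]
= x⁵²    [product of powers]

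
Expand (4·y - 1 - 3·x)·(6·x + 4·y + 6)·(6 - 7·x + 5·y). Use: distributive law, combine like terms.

-188·x·y - 174·x^2·y - 52·x·y^2 + 196·y^2 + 80·y^3 + 90·y - 102·x + 60·x^2 - 36 + 126·x^3

(4·y - 1 - 3·x)·(6·x + 4·y + 6)·(6 - 7·x + 5·y)
= (24·x·y + 16·y^2 + 24·y - 6·x - 4·y - 6 - 18·x^2 - 12·x·y - 18·x)·(6 - 7·x + 5·y)    [distributive law]
= (12·x·y + 16·y^2 + 20·y - 24·x - 6 - 18·x^2)·(6 - 7·x + 5·y)    [combine like terms]
= 72·x·y - 84·x^2·y + 60·x·y^2 + 96·y^2 - 112·x·y^2 + 80·y^3 + 120·y - 140·x·y + 100·y^2 - 144·x + 168·x^2 - 120·x·y - 36 + 42·x - 30·y - 108·x^2 + 126·x^3 - 90·x^2·y    [distributive law]
= -188·x·y - 174·x^2·y - 52·x·y^2 + 196·y^2 + 80·y^3 + 90·y - 102·x + 60·x^2 - 36 + 126·x^3    [combine like terms]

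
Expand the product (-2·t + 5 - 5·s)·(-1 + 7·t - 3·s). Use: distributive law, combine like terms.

(-2·t + 5 - 5·s)·(-1 + 7·t - 3·s)
= 2·t - 14·t^2 + 6·s·t - 5 + 35·t - 15·s + 5·s - 35·s·t + 15·s^2    [distributive law]
= 37·t - 14·t^2 - 29·s·t - 5 - 10·s + 15·s^2    [combine like terms]

37·t - 14·t^2 - 29·s·t - 5 - 10·s + 15·s^2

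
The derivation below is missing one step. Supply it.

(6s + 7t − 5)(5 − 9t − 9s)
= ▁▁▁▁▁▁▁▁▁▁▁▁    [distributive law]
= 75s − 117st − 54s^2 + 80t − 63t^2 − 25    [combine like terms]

By distributive law:

30s − 54st − 54s^2 + 35t − 63t^2 − 63st − 25 + 45t + 45s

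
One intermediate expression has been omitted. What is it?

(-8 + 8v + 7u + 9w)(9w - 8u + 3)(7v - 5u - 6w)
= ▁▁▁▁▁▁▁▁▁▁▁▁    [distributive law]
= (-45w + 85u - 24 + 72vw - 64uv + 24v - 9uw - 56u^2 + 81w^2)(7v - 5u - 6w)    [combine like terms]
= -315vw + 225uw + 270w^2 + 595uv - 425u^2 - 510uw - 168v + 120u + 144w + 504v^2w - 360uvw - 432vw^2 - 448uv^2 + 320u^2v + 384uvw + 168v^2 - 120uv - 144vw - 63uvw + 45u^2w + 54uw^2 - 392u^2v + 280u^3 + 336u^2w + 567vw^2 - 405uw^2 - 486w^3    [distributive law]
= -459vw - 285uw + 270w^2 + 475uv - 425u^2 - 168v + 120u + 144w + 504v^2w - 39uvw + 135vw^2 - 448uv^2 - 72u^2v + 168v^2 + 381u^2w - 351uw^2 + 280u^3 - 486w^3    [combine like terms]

By distributive law:

(-72w + 64u - 24 + 72vw - 64uv + 24v + 63uw - 56u^2 + 21u + 81w^2 - 72uw + 27w)(7v - 5u - 6w)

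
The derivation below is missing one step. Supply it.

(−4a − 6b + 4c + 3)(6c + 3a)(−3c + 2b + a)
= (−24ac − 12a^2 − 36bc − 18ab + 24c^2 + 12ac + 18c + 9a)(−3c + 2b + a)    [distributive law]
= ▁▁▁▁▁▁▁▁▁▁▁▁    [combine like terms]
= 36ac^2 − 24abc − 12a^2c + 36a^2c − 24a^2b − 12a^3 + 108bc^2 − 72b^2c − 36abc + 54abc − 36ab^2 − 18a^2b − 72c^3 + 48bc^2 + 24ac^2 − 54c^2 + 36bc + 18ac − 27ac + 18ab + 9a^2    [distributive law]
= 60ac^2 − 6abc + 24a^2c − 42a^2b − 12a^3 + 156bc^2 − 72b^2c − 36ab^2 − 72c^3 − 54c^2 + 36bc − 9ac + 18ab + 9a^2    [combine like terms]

Applying combine like terms to the line above:

(−12ac − 12a^2 − 36bc − 18ab + 24c^2 + 18c + 9a)(−3c + 2b + a)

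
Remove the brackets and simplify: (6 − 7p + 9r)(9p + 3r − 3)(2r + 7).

(6 − 7p + 9r)(9p + 3r − 3)(2r + 7)
= (54p + 18r − 18 − 63p² − 21pr + 21p + 81pr + 27r² − 27r)(2r + 7)    [distributive law]
= (75p − 9r − 18 − 63p² + 60pr + 27r²)(2r + 7)    [combine like terms]
= 150pr + 525p − 18r² − 63r − 36r − 126 − 126p²r − 441p² + 120pr² + 420pr + 54r³ + 189r²    [distributive law]
= 570pr + 525p + 171r² − 99r − 126 − 126p²r − 441p² + 120pr² + 54r³    [combine like terms]

570pr + 525p + 171r² − 99r − 126 − 126p²r − 441p² + 120pr² + 54r³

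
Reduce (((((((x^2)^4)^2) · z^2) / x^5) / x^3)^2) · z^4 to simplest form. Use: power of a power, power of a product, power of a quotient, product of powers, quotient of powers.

x^16z^8

(((((((x^2)^4)^2) · z^2) / x^5) / x^3)^2) · z^4
= (((((((x^2)^4)^2) · z^2) / x^5)^2) / ((x^3)^2)) · z^4    [power of a quotient]
= (((((((x^2)^4)^2) · z^2)^2) / ((x^5)^2)) / ((x^3)^2)) · z^4    [power of a quotient]
= (((((((x^2)^4)^2)^2) · ((z^2)^2)) / ((x^5)^2)) / ((x^3)^2)) · z^4    [power of a product]
= ((((((x^2)^4)^4) · ((z^2)^2)) / ((x^5)^2)) / ((x^3)^2)) · z^4    [power of a power]
= (((((x^2)^16) · ((z^2)^2)) / ((x^5)^2)) / ((x^3)^2)) · z^4    [power of a power]
= (((x^32 · ((z^2)^2)) / ((x^5)^2)) / ((x^3)^2)) · z^4    [power of a power]
= (((x^32 · z^4) / ((x^5)^2)) / ((x^3)^2)) · z^4    [power of a power]
= (((x^32 · z^4) / x^10) / ((x^3)^2)) · z^4    [power of a power]
= (((x^32 · z^4) / x^10) / x^6) · z^4    [power of a power]
= x^16z^8    [quotient of powers; product of powers]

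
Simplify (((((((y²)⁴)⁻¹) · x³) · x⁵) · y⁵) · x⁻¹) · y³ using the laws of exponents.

(((((((y²)⁴)⁻¹) · x³) · x⁵) · y⁵) · x⁻¹) · y³
= ((((((y²)⁻⁴) · x³) · x⁵) · y⁵) · x⁻¹) · y³    [power of a power]
= ((((y⁻⁸ · x³) · x⁵) · y⁵) · x⁻¹) · y³    [power of a power]
= x⁷    [product of powers]

x⁷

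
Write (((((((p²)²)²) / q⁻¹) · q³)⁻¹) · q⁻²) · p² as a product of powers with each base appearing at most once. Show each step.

p⁻⁶·q⁻⁶

(((((((p²)²)²) / q⁻¹) · q³)⁻¹) · q⁻²) · p²
= (((((((p²)²)²) / q⁻¹)⁻¹) · ((q³)⁻¹)) · q⁻²) · p²    [power of a product]
= (((((((p²)²)²)⁻¹) / ((q⁻¹)⁻¹)) · ((q³)⁻¹)) · q⁻²) · p²    [power of a quotient]
= ((((((p²)²)⁻²) / ((q⁻¹)⁻¹)) · ((q³)⁻¹)) · q⁻²) · p²    [power of a power]
= (((((p²)⁻⁴) / ((q⁻¹)⁻¹)) · ((q³)⁻¹)) · q⁻²) · p²    [power of a power]
= (((p⁻⁸ / ((q⁻¹)⁻¹)) · ((q³)⁻¹)) · q⁻²) · p²    [power of a power]
= (((p⁻⁸ / q) · ((q³)⁻¹)) · q⁻²) · p²    [power of a power]
= (((p⁻⁸ / q) · q⁻³) · q⁻²) · p²    [power of a power]
= p⁻⁶·q⁻⁶    [quotient of powers; product of powers]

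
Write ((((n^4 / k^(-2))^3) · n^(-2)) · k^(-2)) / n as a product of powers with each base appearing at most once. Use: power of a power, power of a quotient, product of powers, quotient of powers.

k^4·n^9

((((n^4 / k^(-2))^3) · n^(-2)) · k^(-2)) / n
= (((((n^4)^3) / ((k^(-2))^3)) · n^(-2)) · k^(-2)) / n    [power of a quotient]
= (((n^12 / ((k^(-2))^3)) · n^(-2)) · k^(-2)) / n    [power of a power]
= (((n^12 / k^(-6)) · n^(-2)) · k^(-2)) / n    [power of a power]
= k^4·n^9    [quotient of powers; product of powers]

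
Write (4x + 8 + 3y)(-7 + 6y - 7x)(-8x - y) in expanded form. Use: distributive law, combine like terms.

672x² - 132xy + 4x²y - 147xy² + 224x³ + 448x + 56y - 27y² - 18y³

(4x + 8 + 3y)(-7 + 6y - 7x)(-8x - y)
= (-28x + 24xy - 28x² - 56 + 48y - 56x - 21y + 18y² - 21xy)(-8x - y)    [distributive law]
= (-84x + 3xy - 28x² - 56 + 27y + 18y²)(-8x - y)    [combine like terms]
= 672x² + 84xy - 24x²y - 3xy² + 224x³ + 28x²y + 448x + 56y - 216xy - 27y² - 144xy² - 18y³    [distributive law]
= 672x² - 132xy + 4x²y - 147xy² + 224x³ + 448x + 56y - 27y² - 18y³    [combine like terms]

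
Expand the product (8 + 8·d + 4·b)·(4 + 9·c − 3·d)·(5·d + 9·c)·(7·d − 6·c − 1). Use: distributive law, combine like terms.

(8 + 8·d + 4·b)·(4 + 9·c − 3·d)·(5·d + 9·c)·(7·d − 6·c − 1)
= (32 + 72·c − 24·d + 32·d + 72·c·d − 24·d^2 + 16·b + 36·b·c − 12·b·d)·(5·d + 9·c)·(7·d − 6·c − 1)    [distributive law]
= (32 + 72·c + 8·d + 72·c·d − 24·d^2 + 16·b + 36·b·c − 12·b·d)·(5·d + 9·c)·(7·d − 6·c − 1)    [combine like terms]
= (160·d + 288·c + 360·c·d + 648·c^2 + 40·d^2 + 72·c·d + 360·c·d^2 + 648·c^2·d − 120·d^3 − 216·c·d^2 + 80·b·d + 144·b·c + 180·b·c·d + 324·b·c^2 − 60·b·d^2 − 108·b·c·d)·(7·d − 6·c − 1)    [distributive law]
= (160·d + 288·c + 432·c·d + 648·c^2 + 40·d^2 + 144·c·d^2 + 648·c^2·d − 120·d^3 + 80·b·d + 144·b·c + 72·b·c·d + 324·b·c^2 − 60·b·d^2)·(7·d − 6·c − 1)    [combine like terms]
= 1120·d^2 − 960·c·d − 160·d + 2016·c·d − 1728·c^2 − 288·c + 3024·c·d^2 − 2592·c^2·d − 432·c·d + 4536·c^2·d − 3888·c^3 − 648·c^2 + 280·d^3 − 240·c·d^2 − 40·d^2 + 1008·c·d^3 − 864·c^2·d^2 − 144·c·d^2 + 4536·c^2·d^2 − 3888·c^3·d − 648·c^2·d − 840·d^4 + 720·c·d^3 + 120·d^3 + 560·b·d^2 − 480·b·c·d − 80·b·d + 1008·b·c·d − 864·b·c^2 − 144·b·c + 504·b·c·d^2 − 432·b·c^2·d − 72·b·c·d + 2268·b·c^2·d − 1944·b·c^3 − 324·b·c^2 − 420·b·d^3 + 360·b·c·d^2 + 60·b·d^2    [distributive law]
= 1080·d^2 + 624·c·d − 160·d − 2376·c^2 − 288·c + 2640·c·d^2 + 1296·c^2·d − 3888·c^3 + 400·d^3 + 1728·c·d^3 + 3672·c^2·d^2 − 3888·c^3·d − 840·d^4 + 620·b·d^2 + 456·b·c·d − 80·b·d − 1188·b·c^2 − 144·b·c + 864·b·c·d^2 + 1836·b·c^2·d − 1944·b·c^3 − 420·b·d^3    [combine like terms]

1080·d^2 + 624·c·d − 160·d − 2376·c^2 − 288·c + 2640·c·d^2 + 1296·c^2·d − 3888·c^3 + 400·d^3 + 1728·c·d^3 + 3672·c^2·d^2 − 3888·c^3·d − 840·d^4 + 620·b·d^2 + 456·b·c·d − 80·b·d − 1188·b·c^2 − 144·b·c + 864·b·c·d^2 + 1836·b·c^2·d − 1944·b·c^3 − 420·b·d^3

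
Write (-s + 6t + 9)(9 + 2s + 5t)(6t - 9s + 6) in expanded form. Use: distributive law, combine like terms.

-795st - 93s^2 - 675s - 75s^2t + 18s^3 - 228st^2 + 774t^2 + 1080t + 180t^3 + 486

(-s + 6t + 9)(9 + 2s + 5t)(6t - 9s + 6)
= (-9s - 2s^2 - 5st + 54t + 12st + 30t^2 + 81 + 18s + 45t)(6t - 9s + 6)    [distributive law]
= (9s - 2s^2 + 7st + 99t + 30t^2 + 81)(6t - 9s + 6)    [combine like terms]
= 54st - 81s^2 + 54s - 12s^2t + 18s^3 - 12s^2 + 42st^2 - 63s^2t + 42st + 594t^2 - 891st + 594t + 180t^3 - 270st^2 + 180t^2 + 486t - 729s + 486    [distributive law]
= -795st - 93s^2 - 675s - 75s^2t + 18s^3 - 228st^2 + 774t^2 + 1080t + 180t^3 + 486    [combine like terms]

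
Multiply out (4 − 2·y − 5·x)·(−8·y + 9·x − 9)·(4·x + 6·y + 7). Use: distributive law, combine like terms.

(4 − 2·y − 5·x)·(−8·y + 9·x − 9)·(4·x + 6·y + 7)
= (−32·y + 36·x − 36 + 16·y² − 18·x·y + 18·y + 40·x·y − 45·x² + 45·x)·(4·x + 6·y + 7)    [distributive law]
= (−14·y + 81·x − 36 + 16·y² + 22·x·y − 45·x²)·(4·x + 6·y + 7)    [combine like terms]
= −56·x·y − 84·y² − 98·y + 324·x² + 486·x·y + 567·x − 144·x − 216·y − 252 + 64·x·y² + 96·y³ + 112·y² + 88·x²·y + 132·x·y² + 154·x·y − 180·x³ − 270·x²·y − 315·x²    [distributive law]
= 584·x·y + 28·y² − 314·y + 9·x² + 423·x − 252 + 196·x·y² + 96·y³ − 182·x²·y − 180·x³    [combine like terms]

584·x·y + 28·y² − 314·y + 9·x² + 423·x − 252 + 196·x·y² + 96·y³ − 182·x²·y − 180·x³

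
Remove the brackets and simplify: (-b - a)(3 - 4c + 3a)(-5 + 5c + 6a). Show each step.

15b - 35bc - 3ab + 20bc^2 + 9abc - 18a^2b + 15a - 35ac - 3a^2 + 20ac^2 + 9a^2c - 18a^3

(-b - a)(3 - 4c + 3a)(-5 + 5c + 6a)
= (-3b + 4bc - 3ab - 3a + 4ac - 3a^2)(-5 + 5c + 6a)    [distributive law]
= 15b - 15bc - 18ab - 20bc + 20bc^2 + 24abc + 15ab - 15abc - 18a^2b + 15a - 15ac - 18a^2 - 20ac + 20ac^2 + 24a^2c + 15a^2 - 15a^2c - 18a^3    [distributive law]
= 15b - 35bc - 3ab + 20bc^2 + 9abc - 18a^2b + 15a - 35ac - 3a^2 + 20ac^2 + 9a^2c - 18a^3    [combine like terms]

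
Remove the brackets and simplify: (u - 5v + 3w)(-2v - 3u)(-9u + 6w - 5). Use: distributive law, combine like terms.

-117u^2v + 132uvw - 65uv + 27u^3 + 63u^2w + 15u^2 - 90uv^2 + 60v^2w - 50v^2 - 36vw^2 + 30vw - 54uw^2 + 45uw

(u - 5v + 3w)(-2v - 3u)(-9u + 6w - 5)
= (-2uv - 3u^2 + 10v^2 + 15uv - 6vw - 9uw)(-9u + 6w - 5)    [distributive law]
= (13uv - 3u^2 + 10v^2 - 6vw - 9uw)(-9u + 6w - 5)    [combine like terms]
= -117u^2v + 78uvw - 65uv + 27u^3 - 18u^2w + 15u^2 - 90uv^2 + 60v^2w - 50v^2 + 54uvw - 36vw^2 + 30vw + 81u^2w - 54uw^2 + 45uw    [distributive law]
= -117u^2v + 132uvw - 65uv + 27u^3 + 63u^2w + 15u^2 - 90uv^2 + 60v^2w - 50v^2 - 36vw^2 + 30vw - 54uw^2 + 45uw    [combine like terms]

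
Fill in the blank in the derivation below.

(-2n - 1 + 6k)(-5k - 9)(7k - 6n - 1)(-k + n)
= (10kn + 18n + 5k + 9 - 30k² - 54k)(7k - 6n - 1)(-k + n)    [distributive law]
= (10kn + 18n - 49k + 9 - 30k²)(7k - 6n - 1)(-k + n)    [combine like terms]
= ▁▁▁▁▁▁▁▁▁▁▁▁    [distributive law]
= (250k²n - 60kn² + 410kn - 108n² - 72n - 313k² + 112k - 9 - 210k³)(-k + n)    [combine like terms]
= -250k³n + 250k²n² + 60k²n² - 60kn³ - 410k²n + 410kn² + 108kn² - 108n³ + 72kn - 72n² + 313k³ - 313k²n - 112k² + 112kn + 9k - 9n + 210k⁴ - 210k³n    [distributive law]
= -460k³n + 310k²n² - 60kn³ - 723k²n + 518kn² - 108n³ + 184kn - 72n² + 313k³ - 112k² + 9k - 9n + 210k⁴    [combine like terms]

By distributive law:

(70k²n - 60kn² - 10kn + 126kn - 108n² - 18n - 343k² + 294kn + 49k + 63k - 54n - 9 - 210k³ + 180k²n + 30k²)(-k + n)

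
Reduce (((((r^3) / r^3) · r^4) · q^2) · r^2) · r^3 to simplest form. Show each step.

q^2·r^9

(((((r^3) / r^3) · r^4) · q^2) · r^2) · r^3
= (((r^0 · r^4) · q^2) · r^2) · r^3    [quotient of powers]
= ((r^4 · q^2) · r^2) · r^3    [product of powers]
= q^2·r^9    [product of powers]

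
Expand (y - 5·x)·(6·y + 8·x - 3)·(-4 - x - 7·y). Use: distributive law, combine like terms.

-3·y^2 + 148·x·y^2 - 42·y^3 - 14·x·y + 302·x^2·y + 12·y + 145·x^2 + 40·x^3 - 60·x

(y - 5·x)·(6·y + 8·x - 3)·(-4 - x - 7·y)
= (6·y^2 + 8·x·y - 3·y - 30·x·y - 40·x^2 + 15·x)·(-4 - x - 7·y)    [distributive law]
= (6·y^2 - 22·x·y - 3·y - 40·x^2 + 15·x)·(-4 - x - 7·y)    [combine like terms]
= -24·y^2 - 6·x·y^2 - 42·y^3 + 88·x·y + 22·x^2·y + 154·x·y^2 + 12·y + 3·x·y + 21·y^2 + 160·x^2 + 40·x^3 + 280·x^2·y - 60·x - 15·x^2 - 105·x·y    [distributive law]
= -3·y^2 + 148·x·y^2 - 42·y^3 - 14·x·y + 302·x^2·y + 12·y + 145·x^2 + 40·x^3 - 60·x    [combine like terms]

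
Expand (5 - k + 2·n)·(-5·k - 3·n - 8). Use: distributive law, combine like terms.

(5 - k + 2·n)·(-5·k - 3·n - 8)
= -25·k - 15·n - 40 + 5·k^2 + 3·k·n + 8·k - 10·k·n - 6·n^2 - 16·n    [distributive law]
= -17·k - 31·n - 40 + 5·k^2 - 7·k·n - 6·n^2    [combine like terms]

-17·k - 31·n - 40 + 5·k^2 - 7·k·n - 6·n^2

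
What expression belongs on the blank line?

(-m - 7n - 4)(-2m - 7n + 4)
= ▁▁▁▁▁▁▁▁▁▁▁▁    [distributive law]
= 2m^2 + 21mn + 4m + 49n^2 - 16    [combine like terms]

By distributive law:

2m^2 + 7mn - 4m + 14mn + 49n^2 - 28n + 8m + 28n - 16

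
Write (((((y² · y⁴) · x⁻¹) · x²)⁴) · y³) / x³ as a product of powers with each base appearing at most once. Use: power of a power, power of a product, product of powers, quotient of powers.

xy²⁷

(((((y² · y⁴) · x⁻¹) · x²)⁴) · y³) / x³
= (((((y² · y⁴) · x⁻¹)⁴) · ((x²)⁴)) · y³) / x³    [power of a product]
= (((((y² · y⁴)⁴) · ((x⁻¹)⁴)) · ((x²)⁴)) · y³) / x³    [power of a product]
= ((((((y²)⁴) · ((y⁴)⁴)) · ((x⁻¹)⁴)) · ((x²)⁴)) · y³) / x³    [power of a product]
= ((((y⁸ · ((y⁴)⁴)) · ((x⁻¹)⁴)) · ((x²)⁴)) · y³) / x³    [power of a power]
= ((((y⁸ · y¹⁶) · ((x⁻¹)⁴)) · ((x²)⁴)) · y³) / x³    [power of a power]
= (((y²⁴ · ((x⁻¹)⁴)) · ((x²)⁴)) · y³) / x³    [product of powers]
= (((y²⁴ · x⁻⁴) · ((x²)⁴)) · y³) / x³    [power of a power]
= (((y²⁴ · x⁻⁴) · x⁸) · y³) / x³    [power of a power]
= xy²⁷    [quotient of powers; product of powers]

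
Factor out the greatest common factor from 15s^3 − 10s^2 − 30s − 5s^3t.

5s(3s^2 − 2s − 6 − s^2t)

15s^3 − 10s^2 − 30s − 5s^3t
= 5(3s^3 − 2s^2 − 6s − s^3t)    [factor out 5]
= 5s(3s^2 − 2s − 6 − s^2t)    [factor out s]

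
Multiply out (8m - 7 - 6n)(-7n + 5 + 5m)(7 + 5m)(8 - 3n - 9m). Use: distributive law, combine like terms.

(8m - 7 - 6n)(-7n + 5 + 5m)(7 + 5m)(8 - 3n - 9m)
= (-56mn + 40m + 40m^2 + 49n - 35 - 35m + 42n^2 - 30n - 30mn)(7 + 5m)(8 - 3n - 9m)    [distributive law]
= (-86mn + 5m + 40m^2 + 19n - 35 + 42n^2)(7 + 5m)(8 - 3n - 9m)    [combine like terms]
= (-602mn - 430m^2n + 35m + 25m^2 + 280m^2 + 200m^3 + 133n + 95mn - 245 - 175m + 294n^2 + 210mn^2)(8 - 3n - 9m)    [distributive law]
= (-507mn - 430m^2n - 140m + 305m^2 + 200m^3 + 133n - 245 + 294n^2 + 210mn^2)(8 - 3n - 9m)    [combine like terms]
= -4056mn + 1521mn^2 + 4563m^2n - 3440m^2n + 1290m^2n^2 + 3870m^3n - 1120m + 420mn + 1260m^2 + 2440m^2 - 915m^2n - 2745m^3 + 1600m^3 - 600m^3n - 1800m^4 + 1064n - 399n^2 - 1197mn - 1960 + 735n + 2205m + 2352n^2 - 882n^3 - 2646mn^2 + 1680mn^2 - 630mn^3 - 1890m^2n^2    [distributive law]
= -4833mn + 555mn^2 + 208m^2n - 600m^2n^2 + 3270m^3n + 1085m + 3700m^2 - 1145m^3 - 1800m^4 + 1799n + 1953n^2 - 1960 - 882n^3 - 630mn^3    [combine like terms]

-4833mn + 555mn^2 + 208m^2n - 600m^2n^2 + 3270m^3n + 1085m + 3700m^2 - 1145m^3 - 1800m^4 + 1799n + 1953n^2 - 1960 - 882n^3 - 630mn^3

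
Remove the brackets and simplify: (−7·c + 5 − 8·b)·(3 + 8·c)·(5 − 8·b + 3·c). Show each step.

(−7·c + 5 − 8·b)·(3 + 8·c)·(5 − 8·b + 3·c)
= (−21·c − 56·c^2 + 15 + 40·c − 24·b − 64·b·c)·(5 − 8·b + 3·c)    [distributive law]
= (19·c − 56·c^2 + 15 − 24·b − 64·b·c)·(5 − 8·b + 3·c)    [combine like terms]
= 95·c − 152·b·c + 57·c^2 − 280·c^2 + 448·b·c^2 − 168·c^3 + 75 − 120·b + 45·c − 120·b + 192·b^2 − 72·b·c − 320·b·c + 512·b^2·c − 192·b·c^2    [distributive law]
= 140·c − 544·b·c − 223·c^2 + 256·b·c^2 − 168·c^3 + 75 − 240·b + 192·b^2 + 512·b^2·c    [combine like terms]

140·c − 544·b·c − 223·c^2 + 256·b·c^2 − 168·c^3 + 75 − 240·b + 192·b^2 + 512·b^2·c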